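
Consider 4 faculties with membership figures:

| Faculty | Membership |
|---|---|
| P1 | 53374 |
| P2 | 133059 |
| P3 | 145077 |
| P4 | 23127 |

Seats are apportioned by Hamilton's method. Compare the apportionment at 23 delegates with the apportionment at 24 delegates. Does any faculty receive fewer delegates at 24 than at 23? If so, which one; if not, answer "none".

At 23 seats: P1 3, P2 9, P3 9, P4 2.
At 24 seats: P1 4, P2 9, P3 10, P4 1.
P4 drops from 2 to 1.

P4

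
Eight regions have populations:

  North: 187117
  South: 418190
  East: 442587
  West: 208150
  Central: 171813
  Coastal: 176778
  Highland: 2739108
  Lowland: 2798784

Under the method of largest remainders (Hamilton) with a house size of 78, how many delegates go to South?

5

The standard divisor is 7142527/78 ≈ 91570.859.
Standard quotas: North 2.0434, South 4.5668, East 4.8333, West 2.2731, Central 1.8763, Coastal 1.9305, Highland 29.9124, Lowland 30.5641.
Lower quotas: North 2, South 4, East 4, West 2, Central 1, Coastal 1, Highland 29, Lowland 30 (sum 73, leaving 5 seats).
Remainders in descending order: Coastal 0.9305, Highland 0.9124, Central 0.8763, East 0.8333, South 0.5668, Lowland 0.5641, West 0.2731, North 0.0434.
Largest remainders: Coastal, Highland, Central, East, South receive the extra seats.
South receives 5.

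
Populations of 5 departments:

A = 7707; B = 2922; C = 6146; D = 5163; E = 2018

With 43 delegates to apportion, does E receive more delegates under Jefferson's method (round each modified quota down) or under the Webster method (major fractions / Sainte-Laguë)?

Jefferson: A 14, B 5, C 11, D 10, E 3.
Webster: A 14, B 5, C 11, D 9, E 4.
E gets 3 under Jefferson and 4 under Webster.

Webster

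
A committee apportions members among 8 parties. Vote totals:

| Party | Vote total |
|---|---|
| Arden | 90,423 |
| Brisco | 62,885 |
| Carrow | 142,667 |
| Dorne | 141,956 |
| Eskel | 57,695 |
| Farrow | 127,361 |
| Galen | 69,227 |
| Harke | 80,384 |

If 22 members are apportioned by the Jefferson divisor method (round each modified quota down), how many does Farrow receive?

Standard divisor 772598/22 ≈ 35118.091; standard quotas: Arden 2.575, Brisco 1.791, Carrow 4.062, Dorne 4.042, Eskel 1.643, Farrow 3.627, Galen 1.971, Harke 2.289.
Rounding down gives 2, 1, 4, 4, 1, 3, 1, 2 = 18 seats, so the divisor must be adjusted.
With modified divisor 29500: modified quotas Arden 3.065, Brisco 2.132, Carrow 4.836, Dorne 4.812, Eskel 1.956, Farrow 4.317, Galen 2.347, Harke 2.725.
Rounding down: Arden 3, Brisco 2, Carrow 4, Dorne 4, Eskel 1, Farrow 4, Galen 2, Harke 2 (total 22).
Farrow receives 4.

4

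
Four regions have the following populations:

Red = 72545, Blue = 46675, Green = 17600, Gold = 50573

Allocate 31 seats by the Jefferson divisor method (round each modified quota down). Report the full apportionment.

Standard divisor 187393/31 ≈ 6044.935; standard quotas: Red 12.001, Blue 7.721, Green 2.912, Gold 8.366.
Rounding down gives 12, 7, 2, 8 = 29 seats, so the divisor must be adjusted.
With modified divisor 5700: modified quotas Red 12.727, Blue 8.189, Green 3.088, Gold 8.872.
Rounding down: Red 12, Blue 8, Green 3, Gold 8 (total 31).

Red=12; Blue=8; Green=3; Gold=8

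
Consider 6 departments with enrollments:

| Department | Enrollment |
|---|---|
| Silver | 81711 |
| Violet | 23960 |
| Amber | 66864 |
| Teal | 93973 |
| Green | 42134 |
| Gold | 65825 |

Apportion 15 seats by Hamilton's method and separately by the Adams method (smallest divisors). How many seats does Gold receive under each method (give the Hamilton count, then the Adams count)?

2 and 3

Hamilton: Silver 3, Violet 1, Amber 3, Teal 4, Green 2, Gold 2.
Adams: Silver 3, Violet 1, Amber 3, Teal 3, Green 2, Gold 3.
Gold gets 2 under Hamilton and 3 under Adams.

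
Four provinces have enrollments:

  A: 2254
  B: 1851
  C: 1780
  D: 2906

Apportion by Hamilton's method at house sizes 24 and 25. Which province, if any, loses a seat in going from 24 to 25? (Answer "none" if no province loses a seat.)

none

At 24 seats: A 6, B 5, C 5, D 8.
At 25 seats: A 7, B 5, C 5, D 8.
No province's allocation decreased.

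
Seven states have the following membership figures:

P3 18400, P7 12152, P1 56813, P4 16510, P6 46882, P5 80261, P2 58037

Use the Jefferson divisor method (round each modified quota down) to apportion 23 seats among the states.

P3 1, P7 1, P1 4, P4 1, P6 4, P5 7, P2 5

Standard divisor 289055/23 ≈ 12567.609; standard quotas: P3 1.464, P7 0.967, P1 4.521, P4 1.314, P6 3.730, P5 6.386, P2 4.618.
Rounding down gives 1, 0, 4, 1, 3, 6, 4 = 19 seats, so the divisor must be adjusted.
With modified divisor 11410: modified quotas P3 1.613, P7 1.065, P1 4.979, P4 1.447, P6 4.109, P5 7.034, P2 5.087.
Rounding down: P3 1, P7 1, P1 4, P4 1, P6 4, P5 7, P2 5 (total 23).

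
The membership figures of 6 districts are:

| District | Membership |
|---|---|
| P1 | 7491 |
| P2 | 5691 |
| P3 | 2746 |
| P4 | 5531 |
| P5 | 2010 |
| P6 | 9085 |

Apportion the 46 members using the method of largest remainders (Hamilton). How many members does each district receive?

P1 10, P2 8, P3 4, P4 8, P5 3, P6 13

Total 32554; standard divisor 32554/46 ≈ 707.696.
Standard quotas: P1 10.5851, P2 8.0416, P3 3.8802, P4 7.8155, P5 2.8402, P6 12.8374.
Lower quotas: P1 10, P2 8, P3 3, P4 7, P5 2, P6 12 (sum 42, leaving 4 seats).
Remainders in descending order: P3 0.8802, P5 0.8402, P6 0.8374, P4 0.8155, P1 0.5851, P2 0.0416.
The surplus seats go to P3, P5, P6, P4.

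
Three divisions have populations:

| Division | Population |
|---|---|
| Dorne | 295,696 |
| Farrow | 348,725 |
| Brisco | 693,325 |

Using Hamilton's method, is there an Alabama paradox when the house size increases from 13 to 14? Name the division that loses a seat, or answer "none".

none

At 13 seats: Dorne 3, Farrow 3, Brisco 7.
At 14 seats: Dorne 3, Farrow 4, Brisco 7.
No division's allocation decreased.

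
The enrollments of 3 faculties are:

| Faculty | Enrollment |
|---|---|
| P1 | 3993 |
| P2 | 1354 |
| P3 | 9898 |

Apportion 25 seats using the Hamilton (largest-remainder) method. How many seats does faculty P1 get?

The standard divisor is 15245/25 ≈ 609.8.
Standard quotas: P1 6.5480, P2 2.2204, P3 16.2316.
Lower quotas: P1 6, P2 2, P3 16 (sum 24, leaving 1 seat).
Remainders in descending order: P1 0.5480, P3 0.2316, P2 0.2204.
The surplus seat goes to P1.
P1 receives 7.

7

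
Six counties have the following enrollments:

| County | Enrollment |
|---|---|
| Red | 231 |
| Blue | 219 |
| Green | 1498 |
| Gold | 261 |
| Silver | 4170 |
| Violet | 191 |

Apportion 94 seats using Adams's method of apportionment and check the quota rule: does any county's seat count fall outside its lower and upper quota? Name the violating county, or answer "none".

Standard quotas: Red 3.305, Blue 3.133, Green 21.433, Gold 3.734, Silver 59.662, Violet 2.733.
Adams allocation: Red 4, Blue 4, Green 21, Gold 4, Silver 58, Violet 3.
Silver has quota 59.662 (lower 59, upper 60) but receives 58 — outside the quota interval.

Silver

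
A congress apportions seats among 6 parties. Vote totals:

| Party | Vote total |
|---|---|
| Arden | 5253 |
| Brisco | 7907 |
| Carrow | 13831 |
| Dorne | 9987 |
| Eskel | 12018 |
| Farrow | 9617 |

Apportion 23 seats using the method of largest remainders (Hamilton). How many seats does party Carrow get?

Standard divisor: 58613 ÷ 23 ≈ 2548.391.
Standard quotas: Arden 2.0613, Brisco 3.1027, Carrow 5.4273, Dorne 3.9189, Eskel 4.7159, Farrow 3.7738.
Lower quotas: Arden 2, Brisco 3, Carrow 5, Dorne 3, Eskel 4, Farrow 3 (sum 20, leaving 3 seats).
Remainders in descending order: Dorne 0.9189, Farrow 0.7738, Eskel 0.7159, Carrow 0.4273, Brisco 0.1027, Arden 0.0613.
Largest remainders: Dorne, Farrow, Eskel receive the extra seats.
Carrow receives 5.

5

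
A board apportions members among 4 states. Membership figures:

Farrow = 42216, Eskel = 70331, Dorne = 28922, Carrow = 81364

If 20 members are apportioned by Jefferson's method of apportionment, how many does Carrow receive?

8

Standard divisor 222833/20 ≈ 11141.65; standard quotas: Farrow 3.789, Eskel 6.312, Dorne 2.596, Carrow 7.303.
Rounding down gives 3, 6, 2, 7 = 18 seats, so the divisor must be adjusted.
With modified divisor 10100: modified quotas Farrow 4.180, Eskel 6.963, Dorne 2.864, Carrow 8.056.
Rounding down: Farrow 4, Eskel 6, Dorne 2, Carrow 8 (total 20).
Carrow receives 8.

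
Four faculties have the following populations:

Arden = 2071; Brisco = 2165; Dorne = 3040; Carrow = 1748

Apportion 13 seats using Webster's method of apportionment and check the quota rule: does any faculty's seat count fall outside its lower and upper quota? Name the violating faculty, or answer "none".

Standard quotas: Arden 2.983, Brisco 3.119, Dorne 4.379, Carrow 2.518.
Webster allocation: Arden 3, Brisco 3, Dorne 4, Carrow 3.
Every allocation lies between the lower and upper quota.

none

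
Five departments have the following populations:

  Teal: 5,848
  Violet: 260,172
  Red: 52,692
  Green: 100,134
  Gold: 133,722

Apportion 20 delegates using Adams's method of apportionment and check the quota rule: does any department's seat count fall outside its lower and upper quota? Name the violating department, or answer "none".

Standard quotas: Teal 0.212, Violet 9.417, Red 1.907, Green 3.624, Gold 4.840.
Adams allocation: Teal 1, Violet 8, Red 2, Green 4, Gold 5.
Violet has quota 9.417 (lower 9, upper 10) but receives 8 — outside the quota interval.

Violet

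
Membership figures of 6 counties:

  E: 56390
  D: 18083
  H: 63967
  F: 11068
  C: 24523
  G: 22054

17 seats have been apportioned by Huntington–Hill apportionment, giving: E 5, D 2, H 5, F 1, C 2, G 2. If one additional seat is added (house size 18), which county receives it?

Priority for the next seat is population ÷ (√(s·(s+1))).
Priorities: E 10295.358, D 7382.354, H 11678.723, F 7826.258, C 10011.473, G 9003.508.
Highest priority: H.

H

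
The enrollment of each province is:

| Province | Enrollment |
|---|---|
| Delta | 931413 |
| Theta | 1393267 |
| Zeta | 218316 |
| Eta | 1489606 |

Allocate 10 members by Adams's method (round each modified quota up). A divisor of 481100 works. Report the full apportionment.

With modified divisor 481100: modified quotas Delta 1.936, Theta 2.896, Zeta 0.454, Eta 3.096.
Rounding up: Delta 2, Theta 3, Zeta 1, Eta 4 (total 10).

Delta: 2, Theta: 3, Zeta: 1, Eta: 4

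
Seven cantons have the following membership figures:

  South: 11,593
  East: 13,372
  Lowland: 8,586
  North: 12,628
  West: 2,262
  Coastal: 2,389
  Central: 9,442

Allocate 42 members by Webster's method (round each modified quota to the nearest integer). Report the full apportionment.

Standard divisor 60272/42 ≈ 1435.048; standard quotas: South 8.078, East 9.318, Lowland 5.983, North 8.800, West 1.576, Coastal 1.665, Central 6.580.
Rounding to the nearest integer gives 8, 9, 6, 9, 2, 2, 7 = 43 seats, so the divisor must be adjusted.
With modified divisor 1470: modified quotas South 7.886, East 9.097, Lowland 5.841, North 8.590, West 1.539, Coastal 1.625, Central 6.423.
Rounding to the nearest integer: South 8, East 9, Lowland 6, North 9, West 2, Coastal 2, Central 6 (total 42).

South 8; East 9; Lowland 6; North 9; West 2; Coastal 2; Central 6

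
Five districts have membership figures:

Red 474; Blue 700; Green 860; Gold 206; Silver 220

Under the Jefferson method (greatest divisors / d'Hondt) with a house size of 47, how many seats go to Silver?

4

Standard divisor 2460/47 ≈ 52.34; standard quotas: Red 9.056, Blue 13.374, Green 16.431, Gold 3.936, Silver 4.203.
Rounding down gives 9, 13, 16, 3, 4 = 45 seats, so the divisor must be adjusted.
With modified divisor 50.3: modified quotas Red 9.423, Blue 13.917, Green 17.097, Gold 4.095, Silver 4.374.
Rounding down: Red 9, Blue 13, Green 17, Gold 4, Silver 4 (total 47).
Silver receives 4.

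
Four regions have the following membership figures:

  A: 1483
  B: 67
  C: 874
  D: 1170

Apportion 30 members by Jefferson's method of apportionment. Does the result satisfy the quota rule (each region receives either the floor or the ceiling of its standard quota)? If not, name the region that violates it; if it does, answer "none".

Standard quotas: A 12.379, B 0.559, C 7.295, D 9.766.
Jefferson allocation: A 13, B 0, C 7, D 10.
Every allocation lies between the lower and upper quota.

none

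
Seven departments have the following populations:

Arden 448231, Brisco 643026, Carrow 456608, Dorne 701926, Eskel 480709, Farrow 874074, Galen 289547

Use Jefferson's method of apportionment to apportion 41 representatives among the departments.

Standard divisor 3894121/41 ≈ 94978.561; standard quotas: Arden 4.719, Brisco 6.770, Carrow 4.807, Dorne 7.390, Eskel 5.061, Farrow 9.203, Galen 3.049.
Rounding down gives 4, 6, 4, 7, 5, 9, 3 = 38 seats, so the divisor must be adjusted.
With modified divisor 88700: modified quotas Arden 5.053, Brisco 7.249, Carrow 5.148, Dorne 7.913, Eskel 5.419, Farrow 9.854, Galen 3.264.
Rounding down: Arden 5, Brisco 7, Carrow 5, Dorne 7, Eskel 5, Farrow 9, Galen 3 (total 41).

Arden 5, Brisco 7, Carrow 5, Dorne 7, Eskel 5, Farrow 9, Galen 3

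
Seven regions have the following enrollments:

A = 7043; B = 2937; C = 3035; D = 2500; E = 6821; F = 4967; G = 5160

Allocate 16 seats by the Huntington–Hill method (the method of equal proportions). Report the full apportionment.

With divisor 2055: modified quotas A 3.427, B 1.429, C 1.477, D 1.217, E 3.319, F 2.417, G 2.511.
Geometric-mean thresholds: A √(3·4)=3.464, B √(1·2)=1.414, C √(1·2)=1.414, D √(1·2)=1.414, E √(3·4)=3.464, F √(2·3)=2.449, G √(2·3)=2.449.
Each quota rounded against its threshold gives A 3, B 2, C 2, D 1, E 3, F 2, G 3 (total 16).

A: 3, B: 2, C: 2, D: 1, E: 3, F: 2, G: 3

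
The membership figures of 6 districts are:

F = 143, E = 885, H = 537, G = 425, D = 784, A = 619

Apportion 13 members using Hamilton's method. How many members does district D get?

3

The standard divisor is 3393/13 = 261.
Standard quotas: F 0.548, E 3.391, H 2.057, G 1.628, D 3.004, A 2.372.
Lower quotas: F 0, E 3, H 2, G 1, D 3, A 2 (sum 11, leaving 2 seats).
Remainders in descending order: G 0.628, F 0.548, E 0.391, A 0.372, H 0.057, D 0.004.
The surplus seats go to G, F.
D receives 3.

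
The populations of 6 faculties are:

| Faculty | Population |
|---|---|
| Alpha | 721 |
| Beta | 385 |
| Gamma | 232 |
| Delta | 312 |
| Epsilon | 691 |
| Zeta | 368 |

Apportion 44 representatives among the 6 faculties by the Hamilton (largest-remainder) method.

Total 2709; standard divisor 2709/44 ≈ 61.568.
Standard quotas: Alpha 11.711, Beta 6.253, Gamma 3.768, Delta 5.068, Epsilon 11.223, Zeta 5.977.
Lower quotas: Alpha 11, Beta 6, Gamma 3, Delta 5, Epsilon 11, Zeta 5 (sum 41, leaving 3 seats).
Remainders in descending order: Zeta 0.977, Gamma 0.768, Alpha 0.711, Beta 0.253, Epsilon 0.223, Delta 0.068.
Largest remainders: Zeta, Gamma, Alpha receive the extra seats.

Alpha=12; Beta=6; Gamma=4; Delta=5; Epsilon=11; Zeta=6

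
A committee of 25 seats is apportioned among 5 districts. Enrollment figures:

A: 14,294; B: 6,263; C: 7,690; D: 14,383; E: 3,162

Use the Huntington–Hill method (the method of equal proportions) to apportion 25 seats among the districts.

A 8, B 3, C 4, D 8, E 2

With divisor 1859: modified quotas A 7.689, B 3.369, C 4.137, D 7.737, E 1.701.
Geometric-mean thresholds: A √(7·8)=7.483, B √(3·4)=3.464, C √(4·5)=4.472, D √(7·8)=7.483, E √(1·2)=1.414.
Each quota rounded against its threshold gives A 8, B 3, C 4, D 8, E 2 (total 25).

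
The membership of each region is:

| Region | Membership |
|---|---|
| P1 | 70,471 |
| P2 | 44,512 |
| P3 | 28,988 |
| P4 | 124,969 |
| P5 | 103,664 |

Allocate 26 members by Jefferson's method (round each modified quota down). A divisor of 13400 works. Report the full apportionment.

P1: 5, P2: 3, P3: 2, P4: 9, P5: 7

With modified divisor 13400: modified quotas P1 5.259, P2 3.322, P3 2.163, P4 9.326, P5 7.736.
Rounding down: P1 5, P2 3, P3 2, P4 9, P5 7 (total 26).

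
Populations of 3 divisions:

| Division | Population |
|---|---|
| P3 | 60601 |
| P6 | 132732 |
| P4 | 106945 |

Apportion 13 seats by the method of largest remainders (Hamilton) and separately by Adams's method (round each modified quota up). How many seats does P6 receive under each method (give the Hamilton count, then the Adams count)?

6 and 5

Hamilton: P3 2, P6 6, P4 5.
Adams: P3 3, P6 5, P4 5.
P6 gets 6 under Hamilton and 5 under Adams.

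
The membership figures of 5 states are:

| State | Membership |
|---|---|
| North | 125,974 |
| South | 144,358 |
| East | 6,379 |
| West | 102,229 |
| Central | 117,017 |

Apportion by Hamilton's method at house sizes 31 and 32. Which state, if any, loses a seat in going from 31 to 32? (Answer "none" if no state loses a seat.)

At 31 seats: North 8, South 9, East 1, West 6, Central 7.
At 32 seats: North 8, South 9, East 0, West 7, Central 8.
East drops from 1 to 0.

East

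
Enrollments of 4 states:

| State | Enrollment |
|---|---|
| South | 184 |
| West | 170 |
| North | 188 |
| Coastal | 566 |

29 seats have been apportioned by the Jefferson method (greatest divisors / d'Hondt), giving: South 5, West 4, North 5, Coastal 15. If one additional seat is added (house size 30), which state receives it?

Coastal

Priority for the next seat is population ÷ (current seats + 1).
Priorities: South 30.667, West 34.000, North 31.333, Coastal 35.375.
Highest priority: Coastal.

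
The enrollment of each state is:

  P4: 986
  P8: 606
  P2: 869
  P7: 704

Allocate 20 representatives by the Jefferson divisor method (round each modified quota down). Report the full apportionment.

P4=6; P8=4; P2=6; P7=4

Standard divisor 3165/20 ≈ 158.25; standard quotas: P4 6.231, P8 3.829, P2 5.491, P7 4.449.
Rounding down gives 6, 3, 5, 4 = 18 seats, so the divisor must be adjusted.
With modified divisor 143: modified quotas P4 6.895, P8 4.238, P2 6.077, P7 4.923.
Rounding down: P4 6, P8 4, P2 6, P7 4 (total 20).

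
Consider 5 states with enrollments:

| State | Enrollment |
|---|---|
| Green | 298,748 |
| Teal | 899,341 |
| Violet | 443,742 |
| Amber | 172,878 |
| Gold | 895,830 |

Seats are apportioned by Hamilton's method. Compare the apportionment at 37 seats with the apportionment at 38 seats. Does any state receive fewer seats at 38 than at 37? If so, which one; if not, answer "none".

Amber

At 37 seats: Green 4, Teal 12, Violet 6, Amber 3, Gold 12.
At 38 seats: Green 4, Teal 13, Violet 6, Amber 2, Gold 13.
Amber drops from 3 to 2.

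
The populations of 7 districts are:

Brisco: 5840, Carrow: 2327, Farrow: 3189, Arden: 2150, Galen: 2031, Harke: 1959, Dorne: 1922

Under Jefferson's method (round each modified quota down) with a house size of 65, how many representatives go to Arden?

Standard divisor 19418/65 ≈ 298.738; standard quotas: Brisco 19.549, Carrow 7.789, Farrow 10.675, Arden 7.197, Galen 6.799, Harke 6.558, Dorne 6.434.
Rounding down gives 19, 7, 10, 7, 6, 6, 6 = 61 seats, so the divisor must be adjusted.
With modified divisor 285: modified quotas Brisco 20.491, Carrow 8.165, Farrow 11.189, Arden 7.544, Galen 7.126, Harke 6.874, Dorne 6.744.
Rounding down: Brisco 20, Carrow 8, Farrow 11, Arden 7, Galen 7, Harke 6, Dorne 6 (total 65).
Arden receives 7.

7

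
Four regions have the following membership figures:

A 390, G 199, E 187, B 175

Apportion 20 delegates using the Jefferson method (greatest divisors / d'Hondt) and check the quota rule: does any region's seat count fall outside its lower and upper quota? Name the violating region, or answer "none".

Standard quotas: A 8.202, G 4.185, E 3.933, B 3.680.
Jefferson allocation: A 8, G 4, E 4, B 4.
Every allocation lies between the lower and upper quota.

none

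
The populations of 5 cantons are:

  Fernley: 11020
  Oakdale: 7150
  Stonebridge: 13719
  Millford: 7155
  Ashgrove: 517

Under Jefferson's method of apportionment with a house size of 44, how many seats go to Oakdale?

Standard divisor 39561/44 ≈ 899.114; standard quotas: Fernley 12.257, Oakdale 7.952, Stonebridge 15.258, Millford 7.958, Ashgrove 0.575.
Rounding down gives 12, 7, 15, 7, 0 = 41 seats, so the divisor must be adjusted.
With modified divisor 850: modified quotas Fernley 12.965, Oakdale 8.412, Stonebridge 16.140, Millford 8.418, Ashgrove 0.608.
Rounding down: Fernley 12, Oakdale 8, Stonebridge 16, Millford 8, Ashgrove 0 (total 44).
Oakdale receives 8.

8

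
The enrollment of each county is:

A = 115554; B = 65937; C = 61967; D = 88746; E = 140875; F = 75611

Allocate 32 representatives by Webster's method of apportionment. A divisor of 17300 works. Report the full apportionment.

With modified divisor 17300: modified quotas A 6.679, B 3.811, C 3.582, D 5.130, E 8.143, F 4.371.
Rounding to the nearest integer: A 7, B 4, C 4, D 5, E 8, F 4 (total 32).

A 7; B 4; C 4; D 5; E 8; F 4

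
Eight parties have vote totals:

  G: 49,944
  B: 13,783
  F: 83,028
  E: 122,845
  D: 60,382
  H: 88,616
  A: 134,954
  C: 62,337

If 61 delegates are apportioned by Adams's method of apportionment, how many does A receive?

Standard divisor 615889/61 ≈ 10096.541; standard quotas: G 4.947, B 1.365, F 8.223, E 12.167, D 5.980, H 8.777, A 13.366, C 6.174.
Rounding up gives 5, 2, 9, 13, 6, 9, 14, 7 = 65 seats, so the divisor must be adjusted.
With modified divisor 10700: modified quotas G 4.668, B 1.288, F 7.760, E 11.481, D 5.643, H 8.282, A 12.613, C 5.826.
Rounding up: G 5, B 2, F 8, E 12, D 6, H 9, A 13, C 6 (total 61).
A receives 13.

13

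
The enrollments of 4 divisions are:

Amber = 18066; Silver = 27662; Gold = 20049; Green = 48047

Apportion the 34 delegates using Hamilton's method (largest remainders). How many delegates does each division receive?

Standard divisor: 113824 ÷ 34 ≈ 3347.765.
Standard quotas: Amber 5.3964, Silver 8.2628, Gold 5.9888, Green 14.3520.
Lower quotas: Amber 5, Silver 8, Gold 5, Green 14 (sum 32, leaving 2 seats).
Remainders in descending order: Gold 0.9888, Amber 0.3964, Green 0.3520, Silver 0.2628.
The surplus seats go to Gold, Amber.

Amber: 6, Silver: 8, Gold: 6, Green: 14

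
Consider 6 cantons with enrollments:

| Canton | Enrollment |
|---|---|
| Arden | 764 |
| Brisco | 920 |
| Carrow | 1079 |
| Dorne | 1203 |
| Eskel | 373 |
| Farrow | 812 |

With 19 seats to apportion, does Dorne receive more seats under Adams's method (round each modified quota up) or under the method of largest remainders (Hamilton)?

Adams: Arden 3, Brisco 3, Carrow 4, Dorne 4, Eskel 2, Farrow 3.
Hamilton: Arden 3, Brisco 3, Carrow 4, Dorne 5, Eskel 1, Farrow 3.
Dorne gets 4 under Adams and 5 under Hamilton.

Hamilton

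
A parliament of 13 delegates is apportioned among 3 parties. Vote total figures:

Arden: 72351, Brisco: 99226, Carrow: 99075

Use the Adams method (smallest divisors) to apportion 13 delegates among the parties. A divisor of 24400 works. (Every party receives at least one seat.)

With modified divisor 24400: modified quotas Arden 2.965, Brisco 4.067, Carrow 4.060.
Rounding up: Arden 3, Brisco 5, Carrow 5 (total 13).

Arden 3; Brisco 5; Carrow 5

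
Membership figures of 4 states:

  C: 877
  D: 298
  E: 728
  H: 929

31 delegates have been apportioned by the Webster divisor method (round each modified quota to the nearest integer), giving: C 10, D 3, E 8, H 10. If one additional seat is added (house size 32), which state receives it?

Priority for the next seat is population ÷ (current seats + 0.5).
Priorities: C 83.524, D 85.143, E 85.647, H 88.476.
Highest priority: H.

H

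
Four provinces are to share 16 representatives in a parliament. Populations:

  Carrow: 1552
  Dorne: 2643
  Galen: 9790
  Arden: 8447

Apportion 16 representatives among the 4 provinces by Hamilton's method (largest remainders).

Total 22432; standard divisor 22432/16 = 1402.
Standard quotas: Carrow 1.1070, Dorne 1.8852, Galen 6.9829, Arden 6.0250.
Lower quotas: Carrow 1, Dorne 1, Galen 6, Arden 6 (sum 14, leaving 2 seats).
Remainders in descending order: Galen 0.9829, Dorne 0.8852, Carrow 0.1070, Arden 0.0250.
The surplus seats go to Galen, Dorne.

Carrow 1, Dorne 2, Galen 7, Arden 6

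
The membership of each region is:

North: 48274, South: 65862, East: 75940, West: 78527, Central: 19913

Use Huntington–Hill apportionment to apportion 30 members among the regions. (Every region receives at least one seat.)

With divisor 9701: modified quotas North 4.976, South 6.789, East 7.828, West 8.095, Central 2.053.
Geometric-mean thresholds: North √(4·5)=4.472, South √(6·7)=6.481, East √(7·8)=7.483, West √(8·9)=8.485, Central √(2·3)=2.449.
Each quota rounded against its threshold gives North 5, South 7, East 8, West 8, Central 2 (total 30).

North 5; South 7; East 8; West 8; Central 2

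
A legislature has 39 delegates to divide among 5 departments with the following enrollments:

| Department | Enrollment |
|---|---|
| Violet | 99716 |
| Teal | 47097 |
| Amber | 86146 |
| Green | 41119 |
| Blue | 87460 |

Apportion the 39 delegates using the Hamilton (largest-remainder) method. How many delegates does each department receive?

Violet: 11, Teal: 5, Amber: 9, Green: 5, Blue: 9

Standard divisor: 361538 ÷ 39 ≈ 9270.205.
Standard quotas: Violet 10.7566, Teal 5.0805, Amber 9.2928, Green 4.4356, Blue 9.4345.
Lower quotas: Violet 10, Teal 5, Amber 9, Green 4, Blue 9 (sum 37, leaving 2 seats).
Remainders in descending order: Violet 0.7566, Green 0.4356, Blue 0.4345, Amber 0.2928, Teal 0.0805.
Largest remainders: Violet, Green receive the extra seats.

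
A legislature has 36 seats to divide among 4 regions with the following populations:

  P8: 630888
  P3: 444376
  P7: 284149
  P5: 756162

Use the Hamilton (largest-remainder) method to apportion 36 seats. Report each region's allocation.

P8=11, P3=7, P7=5, P5=13

Standard divisor: 2115575 ÷ 36 ≈ 58765.972.
Standard quotas: P8 10.7356, P3 7.5618, P7 4.8353, P5 12.8673.
Lower quotas: P8 10, P3 7, P7 4, P5 12 (sum 33, leaving 3 seats).
Remainders in descending order: P5 0.8673, P7 0.8353, P8 0.7356, P3 0.5618.
Largest remainders: P5, P7, P8 receive the extra seats.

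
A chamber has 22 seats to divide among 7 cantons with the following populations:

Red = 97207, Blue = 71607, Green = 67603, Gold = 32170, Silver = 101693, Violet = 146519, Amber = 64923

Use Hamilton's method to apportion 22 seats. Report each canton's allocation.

Red 4; Blue 3; Green 3; Gold 1; Silver 4; Violet 5; Amber 2

Standard divisor: 581722 ÷ 22 ≈ 26441.909.
Standard quotas: Red 3.6762, Blue 2.7081, Green 2.5567, Gold 1.2166, Silver 3.8459, Violet 5.5412, Amber 2.4553.
Lower quotas: Red 3, Blue 2, Green 2, Gold 1, Silver 3, Violet 5, Amber 2 (sum 18, leaving 4 seats).
Remainders in descending order: Silver 0.8459, Blue 0.7081, Red 0.6762, Green 0.5567, Violet 0.5412, Amber 0.4553, Gold 0.2166.
Largest remainders: Silver, Blue, Red, Green receive the extra seats.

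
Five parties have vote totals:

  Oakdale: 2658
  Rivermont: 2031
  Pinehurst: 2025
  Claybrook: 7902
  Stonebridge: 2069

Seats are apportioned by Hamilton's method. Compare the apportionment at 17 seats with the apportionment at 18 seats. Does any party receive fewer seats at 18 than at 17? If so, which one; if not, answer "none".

At 17 seats: Oakdale 3, Rivermont 2, Pinehurst 2, Claybrook 8, Stonebridge 2.
At 18 seats: Oakdale 3, Rivermont 2, Pinehurst 2, Claybrook 9, Stonebridge 2.
No party's allocation decreased.

none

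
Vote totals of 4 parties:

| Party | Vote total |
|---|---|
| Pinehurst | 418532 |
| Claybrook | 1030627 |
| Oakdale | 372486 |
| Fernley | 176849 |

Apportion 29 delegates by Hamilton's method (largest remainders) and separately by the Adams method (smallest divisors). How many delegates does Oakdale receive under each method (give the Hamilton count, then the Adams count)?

Hamilton: Pinehurst 6, Claybrook 15, Oakdale 5, Fernley 3.
Adams: Pinehurst 6, Claybrook 14, Oakdale 6, Fernley 3.
Oakdale gets 5 under Hamilton and 6 under Adams.

5 and 6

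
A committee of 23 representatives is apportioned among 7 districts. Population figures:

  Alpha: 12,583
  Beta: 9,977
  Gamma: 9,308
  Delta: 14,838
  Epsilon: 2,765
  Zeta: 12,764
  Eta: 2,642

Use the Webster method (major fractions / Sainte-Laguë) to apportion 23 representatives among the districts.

Standard divisor 64877/23 ≈ 2820.739; standard quotas: Alpha 4.461, Beta 3.537, Gamma 3.300, Delta 5.260, Epsilon 0.980, Zeta 4.525, Eta 0.937.
Rounding to the nearest integer gives Alpha 4, Beta 4, Gamma 3, Delta 5, Epsilon 1, Zeta 5, Eta 1 — total 23, matching the house size, so no adjustment is needed.

Alpha: 4, Beta: 4, Gamma: 3, Delta: 5, Epsilon: 1, Zeta: 5, Eta: 1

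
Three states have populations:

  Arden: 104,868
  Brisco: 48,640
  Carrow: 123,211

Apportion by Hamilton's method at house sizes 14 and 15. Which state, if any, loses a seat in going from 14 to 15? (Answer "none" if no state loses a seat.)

At 14 seats: Arden 5, Brisco 3, Carrow 6.
At 15 seats: Arden 6, Brisco 2, Carrow 7.
Brisco drops from 3 to 2.

Brisco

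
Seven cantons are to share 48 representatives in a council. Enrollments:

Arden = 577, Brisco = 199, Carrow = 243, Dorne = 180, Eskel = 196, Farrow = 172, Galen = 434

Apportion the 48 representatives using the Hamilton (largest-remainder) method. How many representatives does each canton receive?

Arden: 14, Brisco: 5, Carrow: 6, Dorne: 4, Eskel: 5, Farrow: 4, Galen: 10

The standard divisor is 2001/48 ≈ 41.688.
Standard quotas: Arden 13.841, Brisco 4.774, Carrow 5.829, Dorne 4.318, Eskel 4.702, Farrow 4.126, Galen 10.411.
Lower quotas: Arden 13, Brisco 4, Carrow 5, Dorne 4, Eskel 4, Farrow 4, Galen 10 (sum 44, leaving 4 seats).
Remainders in descending order: Arden 0.841, Carrow 0.829, Brisco 0.774, Eskel 0.702, Galen 0.411, Dorne 0.318, Farrow 0.126.
The surplus seats go to Arden, Carrow, Brisco, Eskel.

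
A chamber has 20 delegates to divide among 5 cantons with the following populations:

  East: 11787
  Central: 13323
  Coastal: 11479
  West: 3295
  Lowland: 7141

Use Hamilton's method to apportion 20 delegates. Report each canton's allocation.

The standard divisor is 47025/20 ≈ 2351.25.
Standard quotas: East 5.0131, Central 5.6663, Coastal 4.8821, West 1.4014, Lowland 3.0371.
Lower quotas: East 5, Central 5, Coastal 4, West 1, Lowland 3 (sum 18, leaving 2 seats).
Remainders in descending order: Coastal 0.8821, Central 0.6663, West 0.4014, Lowland 0.0371, East 0.0131.
The surplus seats go to Coastal, Central.

East 5; Central 6; Coastal 5; West 1; Lowland 3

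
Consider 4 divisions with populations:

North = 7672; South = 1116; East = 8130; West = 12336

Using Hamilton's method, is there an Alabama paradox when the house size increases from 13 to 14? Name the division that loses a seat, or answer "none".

South

At 13 seats: North 3, South 1, East 4, West 5.
At 14 seats: North 4, South 0, East 4, West 6.
South drops from 1 to 0.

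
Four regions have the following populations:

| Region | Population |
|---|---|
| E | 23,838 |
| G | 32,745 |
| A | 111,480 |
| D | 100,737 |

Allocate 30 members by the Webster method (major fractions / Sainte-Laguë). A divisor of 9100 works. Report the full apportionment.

With modified divisor 9100: modified quotas E 2.620, G 3.598, A 12.251, D 11.070.
Rounding to the nearest integer: E 3, G 4, A 12, D 11 (total 30).

E: 3, G: 4, A: 12, D: 11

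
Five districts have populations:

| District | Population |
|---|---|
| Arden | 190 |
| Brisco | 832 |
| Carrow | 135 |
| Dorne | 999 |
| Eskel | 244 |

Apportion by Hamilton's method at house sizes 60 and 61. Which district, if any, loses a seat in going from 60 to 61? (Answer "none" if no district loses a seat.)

At 60 seats: Arden 5, Brisco 21, Carrow 3, Dorne 25, Eskel 6.
At 61 seats: Arden 5, Brisco 21, Carrow 4, Dorne 25, Eskel 6.
No district's allocation decreased.

none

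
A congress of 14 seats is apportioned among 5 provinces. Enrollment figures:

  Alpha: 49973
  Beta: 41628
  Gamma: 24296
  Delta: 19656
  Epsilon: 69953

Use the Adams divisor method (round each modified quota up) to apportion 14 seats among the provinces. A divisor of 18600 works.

With modified divisor 18600: modified quotas Alpha 2.687, Beta 2.238, Gamma 1.306, Delta 1.057, Epsilon 3.761.
Rounding up: Alpha 3, Beta 3, Gamma 2, Delta 2, Epsilon 4 (total 14).

Alpha=3; Beta=3; Gamma=2; Delta=2; Epsilon=4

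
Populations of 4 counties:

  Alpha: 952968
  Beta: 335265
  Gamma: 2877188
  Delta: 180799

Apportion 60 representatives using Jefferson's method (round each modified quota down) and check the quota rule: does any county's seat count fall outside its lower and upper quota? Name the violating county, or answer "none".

Gamma

Standard quotas: Alpha 13.156, Beta 4.628, Gamma 39.720, Delta 2.496.
Jefferson allocation: Alpha 13, Beta 4, Gamma 41, Delta 2.
Gamma has quota 39.720 (lower 39, upper 40) but receives 41 — outside the quota interval.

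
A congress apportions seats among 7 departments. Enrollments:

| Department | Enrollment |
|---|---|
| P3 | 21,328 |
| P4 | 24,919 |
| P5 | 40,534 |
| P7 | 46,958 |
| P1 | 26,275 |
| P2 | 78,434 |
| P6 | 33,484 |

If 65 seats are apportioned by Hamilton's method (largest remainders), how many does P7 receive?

Total 271932; standard divisor 271932/65 ≈ 4183.569.
Standard quotas: P3 5.0980, P4 5.9564, P5 9.6889, P7 11.2244, P1 6.2805, P2 18.7481, P6 8.0037.
Lower quotas: P3 5, P4 5, P5 9, P7 11, P1 6, P2 18, P6 8 (sum 62, leaving 3 seats).
Remainders in descending order: P4 0.9564, P2 0.7481, P5 0.6889, P1 0.2805, P7 0.2244, P3 0.0980, P6 0.0037.
Largest remainders: P4, P2, P5 receive the extra seats.
P7 receives 11.

11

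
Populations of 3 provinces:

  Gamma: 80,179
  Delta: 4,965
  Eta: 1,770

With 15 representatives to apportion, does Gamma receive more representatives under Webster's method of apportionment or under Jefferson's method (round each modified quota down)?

Jefferson

Webster: Gamma 14, Delta 1, Eta 0.
Jefferson: Gamma 15, Delta 0, Eta 0.
Gamma gets 14 under Webster and 15 under Jefferson.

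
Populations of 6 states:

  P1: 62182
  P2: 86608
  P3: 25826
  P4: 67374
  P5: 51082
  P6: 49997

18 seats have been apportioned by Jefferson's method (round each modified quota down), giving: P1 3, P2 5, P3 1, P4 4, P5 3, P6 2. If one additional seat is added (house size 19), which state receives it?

P6

Priority for the next seat is population ÷ (current seats + 1).
Priorities: P1 15545.500, P2 14434.667, P3 12913.000, P4 13474.800, P5 12770.500, P6 16665.667.
Highest priority: P6.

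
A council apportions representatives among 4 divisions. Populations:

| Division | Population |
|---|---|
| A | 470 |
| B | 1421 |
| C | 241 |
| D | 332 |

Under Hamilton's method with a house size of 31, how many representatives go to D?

4

The standard divisor is 2464/31 ≈ 79.484.
Standard quotas: A 5.913, B 17.878, C 3.032, D 4.177.
Lower quotas: A 5, B 17, C 3, D 4 (sum 29, leaving 2 seats).
Remainders in descending order: A 0.913, B 0.878, D 0.177, C 0.032.
Largest remainders: A, B receive the extra seats.
D receives 4.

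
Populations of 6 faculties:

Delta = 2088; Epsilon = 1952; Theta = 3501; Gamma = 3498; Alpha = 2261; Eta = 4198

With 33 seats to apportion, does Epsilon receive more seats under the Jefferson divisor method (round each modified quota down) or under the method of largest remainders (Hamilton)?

Jefferson: Delta 4, Epsilon 3, Theta 7, Gamma 7, Alpha 4, Eta 8.
Hamilton: Delta 4, Epsilon 4, Theta 7, Gamma 6, Alpha 4, Eta 8.
Epsilon gets 3 under Jefferson and 4 under Hamilton.

Hamilton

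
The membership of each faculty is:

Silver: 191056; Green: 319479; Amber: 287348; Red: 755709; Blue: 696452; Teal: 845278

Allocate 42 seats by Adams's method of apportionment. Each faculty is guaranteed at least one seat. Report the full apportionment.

Standard divisor 3095322/42 ≈ 73698.143; standard quotas: Silver 2.592, Green 4.335, Amber 3.899, Red 10.254, Blue 9.450, Teal 11.469.
Rounding up gives 3, 5, 4, 11, 10, 12 = 45 seats, so the divisor must be adjusted.
With modified divisor 78600: modified quotas Silver 2.431, Green 4.065, Amber 3.656, Red 9.615, Blue 8.861, Teal 10.754.
Rounding up: Silver 3, Green 5, Amber 4, Red 10, Blue 9, Teal 11 (total 42).

Silver 3, Green 5, Amber 4, Red 10, Blue 9, Teal 11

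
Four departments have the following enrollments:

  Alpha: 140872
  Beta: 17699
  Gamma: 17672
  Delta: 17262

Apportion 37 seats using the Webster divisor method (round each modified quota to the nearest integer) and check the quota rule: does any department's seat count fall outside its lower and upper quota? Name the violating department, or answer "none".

Alpha

Standard quotas: Alpha 26.936, Beta 3.384, Gamma 3.379, Delta 3.301.
Webster allocation: Alpha 28, Beta 3, Gamma 3, Delta 3.
Alpha has quota 26.936 (lower 26, upper 27) but receives 28 — outside the quota interval.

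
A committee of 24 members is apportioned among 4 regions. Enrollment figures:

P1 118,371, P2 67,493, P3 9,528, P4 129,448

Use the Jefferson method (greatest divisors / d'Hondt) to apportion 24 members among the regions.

Standard divisor 324840/24 ≈ 13535; standard quotas: P1 8.746, P2 4.987, P3 0.704, P4 9.564.
Rounding down gives 8, 4, 0, 9 = 21 seats, so the divisor must be adjusted.
With modified divisor 12400: modified quotas P1 9.546, P2 5.443, P3 0.768, P4 10.439.
Rounding down: P1 9, P2 5, P3 0, P4 10 (total 24).

P1 9; P2 5; P3 0; P4 10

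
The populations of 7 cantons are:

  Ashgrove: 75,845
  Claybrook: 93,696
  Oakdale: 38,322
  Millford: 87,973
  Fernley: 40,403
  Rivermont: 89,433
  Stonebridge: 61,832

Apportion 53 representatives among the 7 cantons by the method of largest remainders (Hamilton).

The standard divisor is 487504/53 ≈ 9198.189.
Standard quotas: Ashgrove 8.2456, Claybrook 10.1864, Oakdale 4.1663, Millford 9.5642, Fernley 4.3925, Rivermont 9.7229, Stonebridge 6.7222.
Lower quotas: Ashgrove 8, Claybrook 10, Oakdale 4, Millford 9, Fernley 4, Rivermont 9, Stonebridge 6 (sum 50, leaving 3 seats).
Remainders in descending order: Rivermont 0.7229, Stonebridge 0.7222, Millford 0.5642, Fernley 0.3925, Ashgrove 0.2456, Claybrook 0.1864, Oakdale 0.1663.
The surplus seats go to Rivermont, Stonebridge, Millford.

Ashgrove=8, Claybrook=10, Oakdale=4, Millford=10, Fernley=4, Rivermont=10, Stonebridge=7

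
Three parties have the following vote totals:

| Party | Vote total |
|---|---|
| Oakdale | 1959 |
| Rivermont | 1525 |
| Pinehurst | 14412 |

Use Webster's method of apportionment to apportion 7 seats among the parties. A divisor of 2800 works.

With modified divisor 2800: modified quotas Oakdale 0.700, Rivermont 0.545, Pinehurst 5.147.
Rounding to the nearest integer: Oakdale 1, Rivermont 1, Pinehurst 5 (total 7).

Oakdale 1, Rivermont 1, Pinehurst 5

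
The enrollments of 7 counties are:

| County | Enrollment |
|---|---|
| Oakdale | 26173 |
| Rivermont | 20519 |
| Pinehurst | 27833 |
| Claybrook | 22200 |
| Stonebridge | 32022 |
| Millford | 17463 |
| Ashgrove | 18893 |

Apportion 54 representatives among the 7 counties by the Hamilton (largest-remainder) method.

Standard divisor: 165103 ÷ 54 ≈ 3057.463.
Standard quotas: Oakdale 8.5604, Rivermont 6.7111, Pinehurst 9.1033, Claybrook 7.2609, Stonebridge 10.4734, Millford 5.7116, Ashgrove 6.1793.
Lower quotas: Oakdale 8, Rivermont 6, Pinehurst 9, Claybrook 7, Stonebridge 10, Millford 5, Ashgrove 6 (sum 51, leaving 3 seats).
Remainders in descending order: Millford 0.7116, Rivermont 0.7111, Oakdale 0.5604, Stonebridge 0.4734, Claybrook 0.2609, Ashgrove 0.1793, Pinehurst 0.1033.
Largest remainders: Millford, Rivermont, Oakdale receive the extra seats.

Oakdale: 9, Rivermont: 7, Pinehurst: 9, Claybrook: 7, Stonebridge: 10, Millford: 6, Ashgrove: 6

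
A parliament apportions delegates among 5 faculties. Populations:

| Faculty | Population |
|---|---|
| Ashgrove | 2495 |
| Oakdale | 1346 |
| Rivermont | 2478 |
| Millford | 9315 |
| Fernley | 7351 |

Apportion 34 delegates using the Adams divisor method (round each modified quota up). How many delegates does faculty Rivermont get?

Standard divisor 22985/34 ≈ 676.029; standard quotas: Ashgrove 3.691, Oakdale 1.991, Rivermont 3.666, Millford 13.779, Fernley 10.874.
Rounding up gives 4, 2, 4, 14, 11 = 35 seats, so the divisor must be adjusted.
With modified divisor 730: modified quotas Ashgrove 3.418, Oakdale 1.844, Rivermont 3.395, Millford 12.760, Fernley 10.070.
Rounding up: Ashgrove 4, Oakdale 2, Rivermont 4, Millford 13, Fernley 11 (total 34).
Rivermont receives 4.

4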